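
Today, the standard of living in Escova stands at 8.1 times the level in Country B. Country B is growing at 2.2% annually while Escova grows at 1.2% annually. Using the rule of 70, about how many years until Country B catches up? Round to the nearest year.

The growth-rate gap is 2.2% − 1.2% = 1 percentage point.
So the ratio between them halves every 70/1 ≈ 70.00 years.
An 8.1 times gap takes log₂(8.1) ≈ 3.02 halvings to close: 3.02 × 70.00 ≈ 211 years.

approximately 211 years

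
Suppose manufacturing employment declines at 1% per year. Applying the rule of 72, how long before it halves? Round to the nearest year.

≈ 72 years

Halving time ≈ 72 / 1 = 72.00 → 72 years.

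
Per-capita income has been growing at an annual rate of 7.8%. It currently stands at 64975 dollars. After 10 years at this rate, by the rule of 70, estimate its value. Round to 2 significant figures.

approximately 140000 dollars

Doubling time ≈ 70/7.8 = 8.97 years.
10 years is 10/8.97 ≈ 1.11 doublings, a factor of 2^1.11 ≈ 2.16.
64975 × 2.16 ≈ 140000 dollars.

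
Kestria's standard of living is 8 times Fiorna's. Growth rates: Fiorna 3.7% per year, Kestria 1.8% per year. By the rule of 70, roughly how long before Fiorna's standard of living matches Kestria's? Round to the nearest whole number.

Fiorna gains on Kestria at 3.7% − 1.8% = 1.9 points a year.
At that relative rate the gap halves every 70/1.9 ≈ 36.84 years.
An 8 times gap closes after 3 halvings: 3 × 36.84 ≈ 111 years.

about 111 years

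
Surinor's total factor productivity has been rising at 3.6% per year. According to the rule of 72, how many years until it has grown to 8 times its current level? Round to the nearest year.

≈ 60 years

One doubling takes 72/3.6 = 20.00 years.
8 = 2^3, so 3 doublings → 60 years.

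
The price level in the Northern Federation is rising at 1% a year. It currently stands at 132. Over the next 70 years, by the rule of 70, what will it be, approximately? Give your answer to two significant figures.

Doubling time ≈ 70/1 = 70.00 years.
70 years is 70/70.00 ≈ 1.00 doublings, a factor of 2^1.00 ≈ 2.00.
132 × 2.00 ≈ 260.

around 260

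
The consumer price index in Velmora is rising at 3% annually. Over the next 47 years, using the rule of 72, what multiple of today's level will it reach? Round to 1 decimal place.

around 3.9 times

Doubling time ≈ 72/3 = 24.00 years.
47 years / 24.00 ≈ 1.96 doublings → factor 2^1.96 ≈ 3.9.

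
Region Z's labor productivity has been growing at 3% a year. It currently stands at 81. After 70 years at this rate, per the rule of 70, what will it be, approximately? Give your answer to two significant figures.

about 650

Doubling time ≈ 70/3 = 23.33 years.
70 years is 70/23.33 ≈ 3.00 doublings, a factor of 2^3.00 ≈ 8.00.
81 × 8.00 ≈ 650.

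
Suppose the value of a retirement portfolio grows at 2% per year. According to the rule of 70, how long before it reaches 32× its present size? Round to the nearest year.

Doubling time ≈ 70/2 = 35.00 years.
Getting to 32× needs 5 doublings: 5 × 35.00 ≈ 175 years.

roughly 175 years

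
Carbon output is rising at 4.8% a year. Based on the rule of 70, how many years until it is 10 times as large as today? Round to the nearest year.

One doubling takes 70/4.8 = 14.58 years.
Reaching 10× takes log₂(10) ≈ 3.32 doublings.
3.32 × 14.58 ≈ 48 years.

roughly 48 years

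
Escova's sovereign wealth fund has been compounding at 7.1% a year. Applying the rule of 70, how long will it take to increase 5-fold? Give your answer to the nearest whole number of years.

One doubling takes 70/7.1 = 9.86 years.
Reaching 5× takes log₂(5) ≈ 2.32 doublings.
2.32 × 9.86 ≈ 23 years.

roughly 23 years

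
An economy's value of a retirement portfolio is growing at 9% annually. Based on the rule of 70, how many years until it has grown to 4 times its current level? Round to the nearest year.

One doubling takes 70/9 = 7.78 years.
4 = 2^2, so 2 doublings → 16 years.

around 16 years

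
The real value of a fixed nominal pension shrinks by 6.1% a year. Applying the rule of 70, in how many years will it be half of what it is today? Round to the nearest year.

Halving time ≈ 70 / 6.1 = 11.48 → 11 years.

11 years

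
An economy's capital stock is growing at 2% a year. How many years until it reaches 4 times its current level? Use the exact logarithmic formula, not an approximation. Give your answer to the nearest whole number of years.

70 years

t = ln(4) / ln(1 + 0.02) = 1.3863 / 0.019803 ≈ 70.00.
≈ 70 years.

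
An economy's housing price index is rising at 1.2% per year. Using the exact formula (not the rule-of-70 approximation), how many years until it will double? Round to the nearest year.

58 years

t = ln(2) / ln(1 + 0.012) = 0.6931 / 0.011929 ≈ 58.10.
≈ 58 years.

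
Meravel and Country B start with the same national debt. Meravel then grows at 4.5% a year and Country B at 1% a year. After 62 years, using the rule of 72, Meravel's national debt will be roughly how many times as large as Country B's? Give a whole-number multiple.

Only the 3.5-point difference matters.
72/3.5 ≈ 20.57 years per doubling of the ratio; 62 years gives 3.01 doublings, so ≈ 8×.

approximately 8 times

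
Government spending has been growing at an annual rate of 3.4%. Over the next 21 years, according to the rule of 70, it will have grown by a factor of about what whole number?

70/3.4 ≈ 20.59 years per doubling.
21 years fits 1 doubling: 2^1 = 2.

2 times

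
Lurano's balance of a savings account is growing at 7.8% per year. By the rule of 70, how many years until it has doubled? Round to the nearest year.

At 7.8%, doubling takes about 70/7.8 = 8.97 years.

≈ 9 years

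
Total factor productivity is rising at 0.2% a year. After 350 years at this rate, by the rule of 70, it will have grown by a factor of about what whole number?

about 2 times

70/0.2 ≈ 350.00 years per doubling.
350 years fits 1 doubling: 2^1 = 2.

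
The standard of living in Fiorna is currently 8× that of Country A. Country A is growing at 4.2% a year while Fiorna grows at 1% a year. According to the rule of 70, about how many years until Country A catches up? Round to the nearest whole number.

around 66 years

What matters is the difference: 3.2 pp.
Rule of 70 on the gap: the ratio halves every 70/3.2 ≈ 21.88 years.
An 8× gap closes after 3 halvings: 3 × 21.88 ≈ 66 years.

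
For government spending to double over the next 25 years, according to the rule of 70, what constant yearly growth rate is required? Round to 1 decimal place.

70 / 25 ≈ 2.80, so about 2.8% per year.

around 2.8% per year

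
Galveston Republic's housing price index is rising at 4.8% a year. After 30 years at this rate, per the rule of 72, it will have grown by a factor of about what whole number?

At 4.8% one doubling takes ≈ 15.00 years; 30 years is 2 of them, so ×4.

around 4 times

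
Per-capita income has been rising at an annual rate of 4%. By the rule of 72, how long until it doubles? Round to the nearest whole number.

72/4 ≈ 18.00, so it doubles roughly every 18 years.

around 18 years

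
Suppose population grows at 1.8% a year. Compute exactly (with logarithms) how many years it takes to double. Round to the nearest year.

t = ln(2) / ln(1 + 0.018) = 0.6931 / 0.017840 ≈ 38.85.
≈ 39 years.

39 years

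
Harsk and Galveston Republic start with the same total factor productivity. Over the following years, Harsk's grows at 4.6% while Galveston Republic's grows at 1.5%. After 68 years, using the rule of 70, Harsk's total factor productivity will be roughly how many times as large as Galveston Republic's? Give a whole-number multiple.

≈ 8 times

Only the 3.1-point difference matters.
70/3.1 ≈ 22.58 years per doubling of the ratio; 68 years gives 3.01 doublings, so ≈ 8×.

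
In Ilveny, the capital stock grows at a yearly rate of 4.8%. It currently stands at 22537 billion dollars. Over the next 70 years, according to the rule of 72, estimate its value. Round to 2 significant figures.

roughly 570000 billion dollars

Doubling time ≈ 72/4.8 = 15.00 years.
70 years is 70/15.00 ≈ 4.67 doublings, a factor of 2^4.67 ≈ 25.46.
22537 × 25.46 ≈ 570000 billion dollars.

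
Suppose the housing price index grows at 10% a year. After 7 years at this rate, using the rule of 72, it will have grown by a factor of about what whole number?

Doubling time ≈ 72/10 = 7.20 years.
7/7.20 ≈ 1 doubling, so about 2^1 = 2×.

roughly 2 times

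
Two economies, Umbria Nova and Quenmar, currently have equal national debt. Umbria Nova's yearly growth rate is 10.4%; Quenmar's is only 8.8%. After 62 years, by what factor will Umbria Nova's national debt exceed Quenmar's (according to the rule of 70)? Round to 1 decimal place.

2.7 times

Rate gap = 10.4% − 8.8% = 1.6 points.
The ratio doubles every 70/1.6 ≈ 43.75 years.
62/43.75 ≈ 1.42 doublings → ratio ≈ 2^1.42 ≈ 2.7.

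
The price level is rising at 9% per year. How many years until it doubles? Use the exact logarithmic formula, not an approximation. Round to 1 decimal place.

8.0 years

t = ln(2) / ln(1 + 0.09) = 0.6931 / 0.086178 ≈ 8.04.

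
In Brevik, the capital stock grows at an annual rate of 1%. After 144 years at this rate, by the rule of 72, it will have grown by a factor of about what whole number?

≈ 4 times

At 1% one doubling takes ≈ 72.00 years; 144 years is 2 of them, so ×4.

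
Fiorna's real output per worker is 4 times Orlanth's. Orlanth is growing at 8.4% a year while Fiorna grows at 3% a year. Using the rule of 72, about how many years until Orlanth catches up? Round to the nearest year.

The growth-rate gap is 8.4% − 3% = 5.4 percentage points.
So the ratio between them halves every 72/5.4 ≈ 13.33 years.
A 4 times gap closes after 2 halvings: 2 × 13.33 ≈ 27 years.

27 years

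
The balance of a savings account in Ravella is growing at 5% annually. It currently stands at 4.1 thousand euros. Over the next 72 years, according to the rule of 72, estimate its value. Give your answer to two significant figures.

≈ 130 thousand euros

It doubles every 72/5 ≈ 14.40 years, so 72 years is 5.00 doublings.
2^5.00 ≈ 32.00; 4.1 × 32.00 ≈ 130 thousand euros.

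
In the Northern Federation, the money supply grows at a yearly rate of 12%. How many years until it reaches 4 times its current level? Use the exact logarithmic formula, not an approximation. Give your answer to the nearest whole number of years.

t = ln(4) / ln(1 + 0.12) = 1.3863 / 0.113329 ≈ 12.23.
≈ 12 years.

12 years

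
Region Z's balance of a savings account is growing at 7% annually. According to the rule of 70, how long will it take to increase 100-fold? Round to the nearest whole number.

66 years

At 7% it doubles every 70/7 ≈ 10.00 years.
100× is log₂ 100 ≈ 6.64 doublings, so ≈ 6.64 × 10.00 = 66 years.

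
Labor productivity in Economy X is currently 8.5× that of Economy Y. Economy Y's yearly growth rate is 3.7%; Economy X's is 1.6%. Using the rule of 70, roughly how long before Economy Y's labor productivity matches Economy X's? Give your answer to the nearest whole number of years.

Economy Y gains on Economy X at 3.7% − 1.6% = 2.1 points a year.
At that relative rate the gap halves every 70/2.1 ≈ 33.33 years.
An 8.5× gap takes log₂(8.5) ≈ 3.09 halvings to close: 3.09 × 33.33 ≈ 103 years.

around 103 years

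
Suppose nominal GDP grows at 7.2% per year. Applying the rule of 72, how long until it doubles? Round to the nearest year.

around 10 years

At 7.2%, doubling takes about 72/7.2 = 10.00 years.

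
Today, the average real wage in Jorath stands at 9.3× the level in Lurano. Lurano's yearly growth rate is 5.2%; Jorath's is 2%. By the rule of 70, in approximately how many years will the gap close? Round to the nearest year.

70 years

Lurano gains on Jorath at 5.2% − 2% = 3.2 points a year.
At that relative rate the gap halves every 70/3.2 ≈ 21.88 years.
A 9.3× gap takes log₂(9.3) ≈ 3.22 halvings to close: 3.22 × 21.88 ≈ 70 years.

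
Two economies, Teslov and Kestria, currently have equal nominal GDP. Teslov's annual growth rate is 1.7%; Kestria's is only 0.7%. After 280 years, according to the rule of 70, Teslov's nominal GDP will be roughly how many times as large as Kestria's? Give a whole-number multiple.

Teslov pulls ahead at 1 pp per year, so the ratio doubles every 70/1 ≈ 70.00 years.
In 280 years that's 4.00 doublings: 2^4.00 ≈ 16.

≈ 16 times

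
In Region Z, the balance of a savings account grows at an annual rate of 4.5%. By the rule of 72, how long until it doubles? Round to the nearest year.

16 years

Doubling time ≈ 72 / 4.5 = 16.00 years.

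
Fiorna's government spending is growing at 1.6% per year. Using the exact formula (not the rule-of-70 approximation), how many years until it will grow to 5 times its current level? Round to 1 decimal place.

101.4 years

t = ln(5) / ln(1 + 0.016) = 1.6094 / 0.015873 ≈ 101.39.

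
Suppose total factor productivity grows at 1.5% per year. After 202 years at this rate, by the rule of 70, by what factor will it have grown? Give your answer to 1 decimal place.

20.1 times

Doubles every ≈ 46.67 years (70/1.5).
202 years is 4.33 doublings; 2^4.33 ≈ 20.1×.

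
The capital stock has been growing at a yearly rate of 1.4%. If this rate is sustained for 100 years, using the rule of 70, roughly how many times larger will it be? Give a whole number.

At 1.4% one doubling takes ≈ 50.00 years; 100 years is 2 of them, so ×4.

about 4 times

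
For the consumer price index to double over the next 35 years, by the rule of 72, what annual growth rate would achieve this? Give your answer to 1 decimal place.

72 / 35 ≈ 2.06, so about 2.1% a year.

about 2.1%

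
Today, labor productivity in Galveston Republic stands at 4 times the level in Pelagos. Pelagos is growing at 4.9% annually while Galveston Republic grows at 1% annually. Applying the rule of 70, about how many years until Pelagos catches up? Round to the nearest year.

approximately 36 years

Pelagos gains on Galveston Republic at 4.9% − 1% = 3.9 points a year.
At that relative rate the gap halves every 70/3.9 ≈ 17.95 years.
A 4 times gap closes after 2 halvings: 2 × 17.95 ≈ 36 years.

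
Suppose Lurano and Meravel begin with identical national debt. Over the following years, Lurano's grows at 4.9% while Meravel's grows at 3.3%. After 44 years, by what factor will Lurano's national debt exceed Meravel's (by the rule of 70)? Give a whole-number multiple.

Rate gap = 4.9% − 3.3% = 1.6 points.
The ratio doubles every 70/1.6 ≈ 43.75 years.
44/43.75 ≈ 1.01 doublings → ratio ≈ 2^1.01 ≈ 2.

about 2 times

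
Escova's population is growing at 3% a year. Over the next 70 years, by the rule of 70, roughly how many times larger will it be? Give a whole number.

roughly 8 times

Doubling time ≈ 70/3 = 23.33 years.
70/23.33 ≈ 3 doublings, so about 2^3 = 8×.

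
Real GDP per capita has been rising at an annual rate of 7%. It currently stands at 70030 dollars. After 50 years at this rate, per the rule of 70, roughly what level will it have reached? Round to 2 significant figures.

≈ 2200000 dollars

It doubles every 70/7 ≈ 10.00 years, so 50 years is 5.00 doublings.
2^5.00 ≈ 32.00; 70030 × 32.00 ≈ 2200000 dollars.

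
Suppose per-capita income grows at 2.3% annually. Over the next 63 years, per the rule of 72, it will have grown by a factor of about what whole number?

At 2.3% one doubling takes ≈ 31.30 years; 63 years is 2 of them, so ×4.

roughly 4 times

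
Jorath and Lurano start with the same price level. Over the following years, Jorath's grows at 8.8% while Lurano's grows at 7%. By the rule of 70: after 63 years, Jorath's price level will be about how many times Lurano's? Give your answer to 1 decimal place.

roughly 3.1 times

Rate gap = 8.8% − 7% = 1.8 points.
The ratio doubles every 70/1.8 ≈ 38.89 years.
63/38.89 ≈ 1.62 doublings → ratio ≈ 2^1.62 ≈ 3.1.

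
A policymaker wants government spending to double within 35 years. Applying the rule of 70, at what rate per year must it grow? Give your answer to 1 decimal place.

≈ 2.0%

70 / 35 ≈ 2.00, so about 2.0% per year.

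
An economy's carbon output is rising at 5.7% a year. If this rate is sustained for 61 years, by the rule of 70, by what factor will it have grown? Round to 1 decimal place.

Doubles every ≈ 12.28 years (70/5.7).
61 years is 4.97 doublings; 2^4.97 ≈ 31.3×.

approximately 31.3 times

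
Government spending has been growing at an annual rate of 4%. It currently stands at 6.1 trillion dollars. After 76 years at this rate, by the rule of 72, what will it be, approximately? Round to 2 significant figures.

Doubling time ≈ 72/4 = 18.00 years.
76 years is 76/18.00 ≈ 4.22 doublings, a factor of 2^4.22 ≈ 18.64.
6.1 × 18.64 ≈ 110 trillion dollars.

around 110 trillion dollars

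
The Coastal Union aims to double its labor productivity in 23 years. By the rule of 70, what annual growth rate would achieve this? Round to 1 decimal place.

70 / 23 ≈ 3.04, so about 3.0% a year.

3.0%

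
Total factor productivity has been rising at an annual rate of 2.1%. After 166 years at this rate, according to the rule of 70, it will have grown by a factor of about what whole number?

At 2.1% one doubling takes ≈ 33.33 years; 166 years is 5 of them, so ×32.

32 times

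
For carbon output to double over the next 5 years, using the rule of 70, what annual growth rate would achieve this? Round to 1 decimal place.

70 / 5 ≈ 14.00, so about 14.0% a year.

about 14.0% a year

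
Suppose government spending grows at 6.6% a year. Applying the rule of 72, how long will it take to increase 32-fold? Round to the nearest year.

roughly 55 years

Doubling time ≈ 72/6.6 = 10.91 years.
Getting to 32× needs 5 doublings: 5 × 10.91 ≈ 55 years.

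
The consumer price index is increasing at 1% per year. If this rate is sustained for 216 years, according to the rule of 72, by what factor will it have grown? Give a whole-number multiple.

roughly 8 times

At 1% one doubling takes ≈ 72.00 years; 216 years is 3 of them, so ×8.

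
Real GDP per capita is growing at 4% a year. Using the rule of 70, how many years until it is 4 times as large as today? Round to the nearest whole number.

approximately 35 years

At 4% it doubles every 70/4 ≈ 17.50 years.
4 = 2^2, so 2 doublings → 35 years.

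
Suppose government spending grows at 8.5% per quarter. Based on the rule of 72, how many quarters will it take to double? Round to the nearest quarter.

approximately 8 quarters

Doubling time ≈ 72 / 8.5 = 8.47 quarters.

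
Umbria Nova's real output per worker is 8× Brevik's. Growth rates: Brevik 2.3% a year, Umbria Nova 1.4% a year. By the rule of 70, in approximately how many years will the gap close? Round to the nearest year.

The growth-rate gap is 2.3% − 1.4% = 0.9 percentage points.
So the ratio between them halves every 70/0.9 ≈ 77.78 years.
An 8× gap closes after 3 halvings: 3 × 77.78 ≈ 233 years.

≈ 233 years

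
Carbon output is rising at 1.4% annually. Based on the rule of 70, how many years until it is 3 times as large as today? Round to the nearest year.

One doubling takes 70/1.4 = 50.00 years.
3× is log₂ 3 ≈ 1.58 doublings, so ≈ 1.58 × 50.00 = 79 years.

approximately 79 years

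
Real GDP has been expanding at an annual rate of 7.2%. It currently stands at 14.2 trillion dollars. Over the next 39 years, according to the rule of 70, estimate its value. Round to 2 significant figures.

It doubles every 70/7.2 ≈ 9.72 years, so 39 years is 4.01 doublings.
2^4.01 ≈ 16.11; 14.2 × 16.11 ≈ 230 trillion dollars.

roughly 230 trillion dollars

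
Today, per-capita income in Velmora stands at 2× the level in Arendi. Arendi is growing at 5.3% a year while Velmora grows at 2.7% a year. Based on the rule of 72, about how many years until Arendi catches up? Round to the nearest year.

approximately 28 years

The growth-rate gap is 5.3% − 2.7% = 2.6 percentage points.
So the ratio between them halves every 72/2.6 ≈ 27.69 years.
A 2× gap closes after 1 halving: 1 × 27.69 ≈ 28 years.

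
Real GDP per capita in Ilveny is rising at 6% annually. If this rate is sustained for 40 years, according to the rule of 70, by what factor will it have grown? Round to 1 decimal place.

Doubles every ≈ 11.67 years (70/6).
40 years is 3.43 doublings; 2^3.43 ≈ 10.8×.

10.8 times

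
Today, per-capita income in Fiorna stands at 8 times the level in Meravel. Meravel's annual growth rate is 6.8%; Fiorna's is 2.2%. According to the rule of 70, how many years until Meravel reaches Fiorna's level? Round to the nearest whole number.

The growth-rate gap is 6.8% − 2.2% = 4.6 percentage points.
So the ratio between them halves every 70/4.6 ≈ 15.22 years.
An 8 times gap closes after 3 halvings: 3 × 15.22 ≈ 46 years.

46 years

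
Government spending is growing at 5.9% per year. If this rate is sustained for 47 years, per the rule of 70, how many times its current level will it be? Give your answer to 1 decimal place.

Doubles every ≈ 11.86 years (70/5.9).
47 years is 3.96 doublings; 2^3.96 ≈ 15.6×.

about 15.6 times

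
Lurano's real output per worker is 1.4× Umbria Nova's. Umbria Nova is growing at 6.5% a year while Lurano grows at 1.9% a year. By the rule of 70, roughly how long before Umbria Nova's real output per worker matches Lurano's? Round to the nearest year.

7 years

Umbria Nova gains on Lurano at 6.5% − 1.9% = 4.6 points a year.
At that relative rate the gap halves every 70/4.6 ≈ 15.22 years.
A 1.4× gap takes log₂(1.4) ≈ 0.49 halvings to close: 0.49 × 15.22 ≈ 7 years.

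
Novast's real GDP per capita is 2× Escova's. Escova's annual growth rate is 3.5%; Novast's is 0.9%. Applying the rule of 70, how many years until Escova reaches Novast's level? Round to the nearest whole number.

about 27 years

Escova gains on Novast at 3.5% − 0.9% = 2.6 points a year.
At that relative rate the gap halves every 70/2.6 ≈ 26.92 years.
A 2× gap closes after 1 halving: 1 × 26.92 ≈ 27 years.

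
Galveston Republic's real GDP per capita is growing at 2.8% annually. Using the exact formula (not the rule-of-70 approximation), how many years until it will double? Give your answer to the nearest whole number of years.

t = ln(2) / ln(1 + 0.028) = 0.6931 / 0.027615 ≈ 25.10.
≈ 25 years.

25 years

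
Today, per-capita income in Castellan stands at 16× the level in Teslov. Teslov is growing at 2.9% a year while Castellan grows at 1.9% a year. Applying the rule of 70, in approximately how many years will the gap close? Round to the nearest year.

about 280 years

The growth-rate gap is 2.9% − 1.9% = 1 percentage point.
So the ratio between them halves every 70/1 ≈ 70.00 years.
A 16× gap closes after 4 halvings: 4 × 70.00 ≈ 280 years.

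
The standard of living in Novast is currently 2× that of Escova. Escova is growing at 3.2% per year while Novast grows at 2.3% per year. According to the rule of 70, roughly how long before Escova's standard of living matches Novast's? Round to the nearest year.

The growth-rate gap is 3.2% − 2.3% = 0.9 percentage points.
So the ratio between them halves every 70/0.9 ≈ 77.78 years.
A 2× gap closes after 1 halving: 1 × 77.78 ≈ 78 years.

roughly 78 years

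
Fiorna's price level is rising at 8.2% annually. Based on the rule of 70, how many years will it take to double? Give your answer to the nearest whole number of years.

Doubling time ≈ 70 / 8.2 = 8.54 years.

approximately 9 years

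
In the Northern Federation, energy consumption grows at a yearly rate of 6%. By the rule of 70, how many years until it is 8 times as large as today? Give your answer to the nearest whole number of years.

roughly 35 years

At 6% it doubles every 70/6 ≈ 11.67 years.
Getting to 8× needs 3 doublings: 3 × 11.67 ≈ 35 years.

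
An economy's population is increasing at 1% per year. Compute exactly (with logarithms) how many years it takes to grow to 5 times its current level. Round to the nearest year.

162 years

t = ln(5) / ln(1 + 0.01) = 1.6094 / 0.009950 ≈ 161.75.
≈ 162 years.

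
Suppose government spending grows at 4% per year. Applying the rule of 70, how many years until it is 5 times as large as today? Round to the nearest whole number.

roughly 41 years

One doubling takes 70/4 = 17.50 years.
5× is log₂ 5 ≈ 2.32 doublings, so ≈ 2.32 × 17.50 = 41 years.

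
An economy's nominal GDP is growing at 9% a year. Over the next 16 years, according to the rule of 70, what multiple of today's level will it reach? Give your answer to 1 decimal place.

Doubling time ≈ 70/9 = 7.78 years.
16 years / 7.78 ≈ 2.06 doublings → factor 2^2.06 ≈ 4.2.

approximately 4.2 times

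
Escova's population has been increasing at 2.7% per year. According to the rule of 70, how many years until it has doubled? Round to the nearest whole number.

At 2.7%, doubling takes about 70/2.7 = 25.93 years.

about 26 years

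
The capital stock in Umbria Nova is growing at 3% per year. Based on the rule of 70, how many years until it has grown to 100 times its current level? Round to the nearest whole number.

Doubling time ≈ 70/3 = 23.33 years.
100× is log₂ 100 ≈ 6.64 doublings, so ≈ 6.64 × 23.33 = 155 years.

155 years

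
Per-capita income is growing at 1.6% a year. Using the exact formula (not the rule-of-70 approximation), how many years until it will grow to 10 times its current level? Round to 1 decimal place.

145.1 years

t = ln(10) / ln(1 + 0.016) = 2.3026 / 0.015873 ≈ 145.06.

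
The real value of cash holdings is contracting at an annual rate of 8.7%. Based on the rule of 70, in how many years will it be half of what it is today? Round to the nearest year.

about 8 years

The rule works in reverse for decay: 70/8.7 ≈ 8.05 years to halve.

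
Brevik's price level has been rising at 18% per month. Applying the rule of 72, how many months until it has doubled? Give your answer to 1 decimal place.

At 18%, doubling takes about 72/18 = 4.00 months.

about 4.0 months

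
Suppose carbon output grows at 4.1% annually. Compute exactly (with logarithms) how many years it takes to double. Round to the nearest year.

t = ln(2) / ln(1 + 0.041) = 0.6931 / 0.040182 ≈ 17.25.
≈ 17 years.

17 years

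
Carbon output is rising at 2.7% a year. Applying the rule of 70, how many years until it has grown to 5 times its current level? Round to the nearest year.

Doubling time ≈ 70/2.7 = 25.93 years.
Reaching 5× takes log₂(5) ≈ 2.32 doublings.
2.32 × 25.93 ≈ 60 years.

around 60 years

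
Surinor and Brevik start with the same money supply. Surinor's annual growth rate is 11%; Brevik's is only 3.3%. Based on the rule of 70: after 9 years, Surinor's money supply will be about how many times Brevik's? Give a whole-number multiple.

2 times

Surinor pulls ahead at 7.7 pp per year, so the ratio doubles every 70/7.7 ≈ 9.09 years.
In 9 years that's 0.99 doublings: 2^0.99 ≈ 2.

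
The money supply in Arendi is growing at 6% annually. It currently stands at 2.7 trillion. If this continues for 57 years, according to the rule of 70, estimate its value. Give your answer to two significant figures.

It doubles every 70/6 ≈ 11.67 years, so 57 years is 4.88 doublings.
2^4.88 ≈ 29.45; 2.7 × 29.45 ≈ 80 trillion.

≈ 80 trillion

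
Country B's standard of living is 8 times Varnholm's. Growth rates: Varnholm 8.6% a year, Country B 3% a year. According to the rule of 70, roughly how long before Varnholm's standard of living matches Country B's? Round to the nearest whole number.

≈ 38 years

Varnholm gains on Country B at 8.6% − 3% = 5.6 points a year.
At that relative rate the gap halves every 70/5.6 ≈ 12.50 years.
An 8 times gap closes after 3 halvings: 3 × 12.50 ≈ 38 years.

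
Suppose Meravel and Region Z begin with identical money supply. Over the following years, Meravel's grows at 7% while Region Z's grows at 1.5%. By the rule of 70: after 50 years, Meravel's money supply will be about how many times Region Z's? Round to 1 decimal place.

roughly 15.2 times

Meravel pulls ahead at 5.5 pp per year, so the ratio doubles every 70/5.5 ≈ 12.73 years.
In 50 years that's 3.93 doublings: 2^3.93 ≈ 15.2.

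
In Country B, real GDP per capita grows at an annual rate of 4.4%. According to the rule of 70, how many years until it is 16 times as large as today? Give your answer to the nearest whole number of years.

One doubling takes 70/4.4 = 15.91 years.
Getting to 16× needs 4 doublings: 4 × 15.91 ≈ 64 years.

around 64 years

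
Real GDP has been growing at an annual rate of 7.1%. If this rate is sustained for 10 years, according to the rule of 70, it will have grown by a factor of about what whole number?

about 2 times

Doubling time ≈ 70/7.1 = 9.86 years.
10/9.86 ≈ 1 doubling, so about 2^1 = 2×.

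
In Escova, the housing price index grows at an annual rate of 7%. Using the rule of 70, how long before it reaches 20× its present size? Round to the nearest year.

One doubling takes 70/7 = 10.00 years.
Reaching 20× takes log₂(20) ≈ 4.32 doublings.
4.32 × 10.00 ≈ 43 years.

roughly 43 years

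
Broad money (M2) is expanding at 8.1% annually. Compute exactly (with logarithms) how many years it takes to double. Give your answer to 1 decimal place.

t = ln(2) / ln(1 + 0.081) = 0.6931 / 0.077887 ≈ 8.90.

8.9 years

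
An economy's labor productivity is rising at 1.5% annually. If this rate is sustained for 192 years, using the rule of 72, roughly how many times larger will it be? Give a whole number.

around 16 times

At 1.5% one doubling takes ≈ 48.00 years; 192 years is 4 of them, so ×16.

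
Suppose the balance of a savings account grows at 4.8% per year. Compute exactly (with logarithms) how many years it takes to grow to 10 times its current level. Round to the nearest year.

49 years

t = ln(10) / ln(1 + 0.048) = 2.3026 / 0.046884 ≈ 49.11.
≈ 49 years.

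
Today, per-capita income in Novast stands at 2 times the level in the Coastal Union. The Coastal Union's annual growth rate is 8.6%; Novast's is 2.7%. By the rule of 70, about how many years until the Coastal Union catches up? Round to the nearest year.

approximately 12 years

the Coastal Union gains on Novast at 8.6% − 2.7% = 5.9 points a year.
At that relative rate the gap halves every 70/5.9 ≈ 11.86 years.
A 2 times gap closes after 1 halving: 1 × 11.86 ≈ 12 years.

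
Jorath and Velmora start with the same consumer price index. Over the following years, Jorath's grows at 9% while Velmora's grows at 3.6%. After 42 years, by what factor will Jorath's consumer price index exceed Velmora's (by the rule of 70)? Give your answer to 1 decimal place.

Jorath pulls ahead at 5.4 pp per year, so the ratio doubles every 70/5.4 ≈ 12.96 years.
In 42 years that's 3.24 doublings: 2^3.24 ≈ 9.4.

about 9.4 times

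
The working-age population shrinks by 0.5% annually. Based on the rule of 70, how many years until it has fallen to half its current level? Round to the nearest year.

Falling at 0.5%, it halves about every 70/0.5 = 140.00 years.

approximately 140 years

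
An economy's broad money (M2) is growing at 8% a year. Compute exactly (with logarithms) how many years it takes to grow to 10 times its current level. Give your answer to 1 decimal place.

29.9 years

t = ln(10) / ln(1 + 0.08) = 2.3026 / 0.076961 ≈ 29.92.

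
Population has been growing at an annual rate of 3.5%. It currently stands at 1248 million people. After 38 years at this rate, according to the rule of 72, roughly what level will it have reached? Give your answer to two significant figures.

approximately 4500 million people

It doubles every 72/3.5 ≈ 20.57 years, so 38 years is 1.85 doublings.
2^1.85 ≈ 3.61; 1248 × 3.61 ≈ 4500 million people.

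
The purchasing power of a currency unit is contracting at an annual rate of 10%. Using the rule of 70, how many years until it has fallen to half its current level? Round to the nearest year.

Falling at 10%, it halves about every 70/10 = 7.00 years.

around 7 years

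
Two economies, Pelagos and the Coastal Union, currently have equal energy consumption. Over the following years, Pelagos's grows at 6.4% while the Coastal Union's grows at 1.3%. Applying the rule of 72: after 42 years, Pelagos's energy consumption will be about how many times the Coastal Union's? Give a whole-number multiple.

Only the 5.1-point difference matters.
72/5.1 ≈ 14.12 years per doubling of the ratio; 42 years gives 2.97 doublings, so ≈ 8×.

≈ 8 times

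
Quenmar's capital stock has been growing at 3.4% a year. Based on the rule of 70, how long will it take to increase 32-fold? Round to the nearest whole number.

103 years

At 3.4% it doubles every 70/3.4 ≈ 20.59 years.
Getting to 32× needs 5 doublings: 5 × 20.59 ≈ 103 years.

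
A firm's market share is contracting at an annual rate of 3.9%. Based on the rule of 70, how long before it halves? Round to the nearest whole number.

approximately 18 years

Halving time ≈ 70 / 3.9 = 17.95 → 18 years.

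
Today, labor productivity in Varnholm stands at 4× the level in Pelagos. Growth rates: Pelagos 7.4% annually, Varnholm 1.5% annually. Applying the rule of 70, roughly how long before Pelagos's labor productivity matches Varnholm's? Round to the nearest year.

What matters is the difference: 5.9 pp.
Rule of 70 on the gap: the ratio halves every 70/5.9 ≈ 11.86 years.
A 4× gap closes after 2 halvings: 2 × 11.86 ≈ 24 years.

approximately 24 years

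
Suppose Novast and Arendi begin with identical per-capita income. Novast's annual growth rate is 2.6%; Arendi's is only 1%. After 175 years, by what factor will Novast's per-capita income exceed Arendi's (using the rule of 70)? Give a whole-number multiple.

Rate gap = 2.6% − 1% = 1.6 points.
The ratio doubles every 70/1.6 ≈ 43.75 years.
175/43.75 ≈ 4.00 doublings → ratio ≈ 2^4.00 ≈ 16.

approximately 16 times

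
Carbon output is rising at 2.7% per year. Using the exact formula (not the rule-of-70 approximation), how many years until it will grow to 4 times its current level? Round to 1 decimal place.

t = ln(4) / ln(1 + 0.027) = 1.3863 / 0.026642 ≈ 52.03.

52.0 years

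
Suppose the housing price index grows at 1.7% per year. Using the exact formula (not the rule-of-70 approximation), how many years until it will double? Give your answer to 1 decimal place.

41.1 years

t = ln(2) / ln(1 + 0.017) = 0.6931 / 0.016857 ≈ 41.12.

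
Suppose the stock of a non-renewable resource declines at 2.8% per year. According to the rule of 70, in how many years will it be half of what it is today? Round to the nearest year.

about 25 years

Falling at 2.8%, it halves about every 70/2.8 = 25.00 years.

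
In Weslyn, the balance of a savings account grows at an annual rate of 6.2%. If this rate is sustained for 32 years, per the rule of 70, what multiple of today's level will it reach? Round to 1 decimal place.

≈ 7.1 times

Doubling time ≈ 70/6.2 = 11.29 years.
32 years / 11.29 ≈ 2.83 doublings → factor 2^2.83 ≈ 7.1.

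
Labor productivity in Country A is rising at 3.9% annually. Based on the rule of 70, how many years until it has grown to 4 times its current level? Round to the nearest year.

At 3.9% it doubles every 70/3.9 ≈ 17.95 years.
Getting to 4× needs 2 doublings: 2 × 17.95 ≈ 36 years.

36 years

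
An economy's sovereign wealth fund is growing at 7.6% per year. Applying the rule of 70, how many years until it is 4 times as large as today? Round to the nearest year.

approximately 18 years

At 7.6% it doubles every 70/7.6 ≈ 9.21 years.
Getting to 4× needs 2 doublings: 2 × 9.21 ≈ 18 years.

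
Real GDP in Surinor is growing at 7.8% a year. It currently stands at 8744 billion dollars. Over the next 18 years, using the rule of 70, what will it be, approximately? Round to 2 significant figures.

It doubles every 70/7.8 ≈ 8.97 years, so 18 years is 2.01 doublings.
2^2.01 ≈ 4.03; 8744 × 4.03 ≈ 35000 billion dollars.

about 35000 billion dollars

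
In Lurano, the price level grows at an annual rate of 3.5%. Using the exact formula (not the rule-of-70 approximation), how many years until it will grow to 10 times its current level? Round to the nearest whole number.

67 years

t = ln(10) / ln(1 + 0.035) = 2.3026 / 0.034401 ≈ 66.93.
≈ 67 years.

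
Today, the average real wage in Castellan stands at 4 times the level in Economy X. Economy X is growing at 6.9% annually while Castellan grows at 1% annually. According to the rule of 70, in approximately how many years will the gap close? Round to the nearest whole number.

approximately 24 years

The growth-rate gap is 6.9% − 1% = 5.9 percentage points.
So the ratio between them halves every 70/5.9 ≈ 11.86 years.
A 4 times gap closes after 2 halvings: 2 × 11.86 ≈ 24 years.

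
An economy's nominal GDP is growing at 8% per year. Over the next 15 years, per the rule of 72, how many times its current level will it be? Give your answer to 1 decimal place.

Doubles every ≈ 9.00 years (72/8).
15 years is 1.67 doublings; 2^1.67 ≈ 3.2×.

around 3.2 times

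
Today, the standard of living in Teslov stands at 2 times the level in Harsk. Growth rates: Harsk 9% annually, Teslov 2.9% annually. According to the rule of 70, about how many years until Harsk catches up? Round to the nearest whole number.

The growth-rate gap is 9% − 2.9% = 6.1 percentage points.
So the ratio between them halves every 70/6.1 ≈ 11.48 years.
A 2 times gap closes after 1 halving: 1 × 11.48 ≈ 11 years.

about 11 years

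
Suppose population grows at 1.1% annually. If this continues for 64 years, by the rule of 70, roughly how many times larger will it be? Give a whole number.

around 2 times

At 1.1% one doubling takes ≈ 63.64 years; 64 years is 1 of them, so ×2.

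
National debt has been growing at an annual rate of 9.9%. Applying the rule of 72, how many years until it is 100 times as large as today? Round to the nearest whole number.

One doubling takes 72/9.9 = 7.27 years.
100× is log₂ 100 ≈ 6.64 doublings, so ≈ 6.64 × 7.27 = 48 years.

around 48 years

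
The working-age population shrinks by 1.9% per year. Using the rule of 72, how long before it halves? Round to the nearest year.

Halving time ≈ 72 / 1.9 = 37.89 → 38 years.

≈ 38 years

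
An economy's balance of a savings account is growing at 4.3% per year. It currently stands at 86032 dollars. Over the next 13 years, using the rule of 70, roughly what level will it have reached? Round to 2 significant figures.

Doubling time ≈ 70/4.3 = 16.28 years.
13 years is 13/16.28 ≈ 0.80 doublings, a factor of 2^0.80 ≈ 1.74.
86032 × 1.74 ≈ 150000 dollars.

≈ 150000 dollars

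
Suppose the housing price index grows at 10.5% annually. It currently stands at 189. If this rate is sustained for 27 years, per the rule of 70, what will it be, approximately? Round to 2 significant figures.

Doubling time ≈ 70/10.5 = 6.67 years.
27 years is 27/6.67 ≈ 4.05 doublings, a factor of 2^4.05 ≈ 16.56.
189 × 16.56 ≈ 3100.

roughly 3100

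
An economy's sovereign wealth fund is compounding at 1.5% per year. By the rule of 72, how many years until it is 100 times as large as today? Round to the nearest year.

≈ 319 years

At 1.5% it doubles every 72/1.5 ≈ 48.00 years.
Reaching 100× takes log₂(100) ≈ 6.64 doublings.
6.64 × 48.00 ≈ 319 years.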